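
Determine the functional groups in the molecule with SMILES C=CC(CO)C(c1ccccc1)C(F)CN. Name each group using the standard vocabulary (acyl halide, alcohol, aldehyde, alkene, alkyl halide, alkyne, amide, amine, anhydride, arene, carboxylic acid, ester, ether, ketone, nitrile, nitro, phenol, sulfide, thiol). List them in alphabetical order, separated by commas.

alcohol, alkene, alkyl halide, amine, arene

Taking each segment in turn:
  CH2=CH: C=C double bond → alkene.
  CH(CH2OH): pendant –CH2OH on an sp³ backbone C → alcohol.
  CH(C6H5): pendant –C6H5: benzene ring → arene.
  CH(F): halogen on an sp³ carbon → alkyl halide.
  CH2NH2: –NH2 on an sp³ carbon with no adjacent C=O → amine.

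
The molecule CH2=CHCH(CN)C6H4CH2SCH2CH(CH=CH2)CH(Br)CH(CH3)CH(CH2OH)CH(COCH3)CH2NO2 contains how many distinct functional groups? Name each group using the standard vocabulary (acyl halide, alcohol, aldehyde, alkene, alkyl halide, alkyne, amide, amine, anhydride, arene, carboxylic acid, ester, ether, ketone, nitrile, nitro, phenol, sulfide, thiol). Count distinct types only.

8

C=C double bond → alkene.
pendant –C≡N: nitrile.
para-disubstituted benzene ring → arene.
C–S–C linkage → sulfide (thioether).
pendant –CH=CH2: C=C double bond → alkene.
halogen on an sp³ carbon → alkyl halide.
pendant –CH2OH on an sp³ backbone C → alcohol.
pendant –COCH3: carbonyl C bonded to two carbons → ketone.
–NO2 on carbon → nitro group.
Distinct types present: alcohol, alkene, alkyl halide, arene, ketone, nitrile, nitro, sulfide.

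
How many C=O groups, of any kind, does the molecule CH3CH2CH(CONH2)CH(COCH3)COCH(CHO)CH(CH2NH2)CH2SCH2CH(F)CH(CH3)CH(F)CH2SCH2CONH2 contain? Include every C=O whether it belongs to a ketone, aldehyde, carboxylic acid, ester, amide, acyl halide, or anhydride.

CH(CONH2): amide, 1 C=O (running total 1).
CH(COCH3): ketone, 1 C=O (running total 2).
CO: ketone, 1 C=O (running total 3).
CH(CHO): aldehyde, 1 C=O (running total 4).
CONH2: amide, 1 C=O (running total 5).

5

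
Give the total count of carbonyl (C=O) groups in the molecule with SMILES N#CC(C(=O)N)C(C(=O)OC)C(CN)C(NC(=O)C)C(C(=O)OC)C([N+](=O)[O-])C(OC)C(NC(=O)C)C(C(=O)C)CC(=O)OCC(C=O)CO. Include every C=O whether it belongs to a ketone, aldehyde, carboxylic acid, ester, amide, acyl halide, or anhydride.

CH(CONH2): amide, 1 C=O (running total 1).
CH(COOCH3): ester, 1 C=O (running total 2).
CH(NHCOCH3): amide, 1 C=O (running total 3).
CH(COOCH3): ester, 1 C=O (running total 4).
CH(NHCOCH3): amide, 1 C=O (running total 5).
CH(COCH3): ketone, 1 C=O (running total 6).
CH2COOCH2: ester, 1 C=O (running total 7).
CH(CHO): aldehyde, 1 C=O (running total 8).

8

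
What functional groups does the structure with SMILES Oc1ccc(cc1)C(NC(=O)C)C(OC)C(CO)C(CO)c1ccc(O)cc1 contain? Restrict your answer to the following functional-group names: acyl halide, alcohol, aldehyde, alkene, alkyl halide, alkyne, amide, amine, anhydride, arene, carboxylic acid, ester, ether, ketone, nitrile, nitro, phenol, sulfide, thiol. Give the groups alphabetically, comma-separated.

alcohol, amide, arene, ether, phenol

–OH attached directly to an aromatic ring → phenol (not alcohol); the ring itself is an arene.
pendant –NHC(=O)CH3: N bonded to a carbonyl → amide (not amine).
pendant –OCH3: C–O–C with sp³ C, no adjacent C=O → ether.
pendant –CH2OH on an sp³ backbone C → alcohol.
pendant –CH2OH on an sp³ backbone C → alcohol.
–OH attached directly to an aromatic ring → phenol (not alcohol); the ring itself is an arene.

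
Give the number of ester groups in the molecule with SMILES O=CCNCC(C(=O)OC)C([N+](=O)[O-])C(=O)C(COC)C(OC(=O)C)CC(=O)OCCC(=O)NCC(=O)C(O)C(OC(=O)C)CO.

4

terminal –CHO: carbonyl C bonded to H and C → aldehyde.
C–N–C with sp³ carbons and no adjacent C=O → amine (secondary).
pendant –COOCH3: carbonyl C bonded to C and –OCH3 → ester.
–NO2 on an sp³ carbon → nitro (the N=O is not a carbonyl).
–C(=O)– with carbon on both sides → ketone.
pendant –CH2OCH3: C–O–C linkage → ether.
pendant –OC(=O)CH3: an acyloxy group → ester.
–C(=O)–O–C with C on the carbonyl side → ester.
–C(=O)–N– linkage → amide (the N is not an amine).
–C(=O)– with carbon on both sides → ketone.
–OH on an sp³ carbon → alcohol (secondary).
pendant –OC(=O)CH3: an acyloxy group → ester.
–OH on an sp³ carbon → alcohol.
Ester appears at: CH(COOCH3), CH(OCOCH3), CH2COOCH2, CH(OCOCH3) → 4.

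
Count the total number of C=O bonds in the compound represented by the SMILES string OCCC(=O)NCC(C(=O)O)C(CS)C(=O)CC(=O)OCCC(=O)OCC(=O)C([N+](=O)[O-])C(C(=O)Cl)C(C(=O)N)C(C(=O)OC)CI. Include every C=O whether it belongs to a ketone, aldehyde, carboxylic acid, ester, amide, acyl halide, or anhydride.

CH2CONHCH2: amide, 1 C=O (running total 1).
CH(COOH): carboxylic acid, 1 C=O (running total 2).
CO: ketone, 1 C=O (running total 3).
CH2COOCH2: ester, 1 C=O (running total 4).
CH2COOCH2: ester, 1 C=O (running total 5).
CO: ketone, 1 C=O (running total 6).
CH(COCl): acyl halide, 1 C=O (running total 7).
CH(CONH2): amide, 1 C=O (running total 8).
CH(COOCH3): ester, 1 C=O (running total 9).

9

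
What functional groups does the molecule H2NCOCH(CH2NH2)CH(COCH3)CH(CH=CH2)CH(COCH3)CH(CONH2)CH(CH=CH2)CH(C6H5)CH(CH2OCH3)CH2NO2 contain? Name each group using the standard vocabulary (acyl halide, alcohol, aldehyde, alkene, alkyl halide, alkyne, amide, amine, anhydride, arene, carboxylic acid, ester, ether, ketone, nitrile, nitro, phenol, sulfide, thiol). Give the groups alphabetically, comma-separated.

alkene, amide, amine, arene, ether, ketone, nitro

–C(=O)NH2: carbonyl C bonded to C and to N → amide (the N is not a separate amine).
pendant –CH2NH2: N on sp³ C, no adjacent C=O → amine.
pendant –COCH3: carbonyl C bonded to two carbons → ketone.
pendant –CH=CH2: C=C double bond → alkene.
pendant –COCH3: carbonyl C bonded to two carbons → ketone.
pendant –CONH2: carbonyl C bonded to C and N → amide.
pendant –CH=CH2: C=C double bond → alkene.
pendant –C6H5: benzene ring → arene.
pendant –CH2OCH3: C–O–C linkage → ether.
–NO2 on carbon → nitro group.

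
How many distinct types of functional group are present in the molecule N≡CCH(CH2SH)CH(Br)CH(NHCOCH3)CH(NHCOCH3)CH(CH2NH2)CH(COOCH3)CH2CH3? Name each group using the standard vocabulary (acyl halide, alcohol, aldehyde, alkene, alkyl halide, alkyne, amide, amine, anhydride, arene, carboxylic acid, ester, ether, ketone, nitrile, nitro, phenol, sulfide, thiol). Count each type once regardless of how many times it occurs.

6

N≡C–: carbon triple-bonded to nitrogen → nitrile.
pendant –CH2SH → thiol.
halogen on an sp³ carbon → alkyl halide.
pendant –NHC(=O)CH3: N bonded to a carbonyl → amide (not amine).
pendant –NHC(=O)CH3: N bonded to a carbonyl → amide (not amine).
pendant –CH2NH2: N on sp³ C, no adjacent C=O → amine.
pendant –COOCH3: carbonyl C bonded to C and –OCH3 → ester.
Distinct types present: alkyl halide, amide, amine, ester, nitrile, thiol.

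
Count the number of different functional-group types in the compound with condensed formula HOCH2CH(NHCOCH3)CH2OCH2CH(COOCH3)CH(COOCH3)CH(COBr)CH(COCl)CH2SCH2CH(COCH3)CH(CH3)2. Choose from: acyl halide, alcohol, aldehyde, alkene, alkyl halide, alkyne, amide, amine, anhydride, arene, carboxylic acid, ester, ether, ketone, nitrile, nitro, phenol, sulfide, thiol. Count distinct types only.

HO– on an sp³ carbon → alcohol.
pendant –NHC(=O)CH3: N bonded to a carbonyl → amide (not amine).
C–O–C with sp³ carbons on both sides and no adjacent C=O → ether.
pendant –COOCH3: carbonyl C bonded to C and –OCH3 → ester.
pendant –COOCH3: carbonyl C bonded to C and –OCH3 → ester.
pendant –C(=O)X: carbonyl C bonded to C and halogen → acyl halide.
pendant –C(=O)X: carbonyl C bonded to C and halogen → acyl halide.
C–S–C linkage → sulfide (thioether).
pendant –COCH3: carbonyl C bonded to two carbons → ketone.
Distinct types present: acyl halide, alcohol, amide, ester, ether, ketone, sulfide.

7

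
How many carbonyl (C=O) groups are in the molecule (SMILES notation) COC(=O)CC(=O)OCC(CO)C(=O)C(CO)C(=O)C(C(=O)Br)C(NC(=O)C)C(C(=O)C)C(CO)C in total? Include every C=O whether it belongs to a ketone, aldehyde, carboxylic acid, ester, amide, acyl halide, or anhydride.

7

CH3OOC: ester, 1 C=O (running total 1).
CH2COOCH2: ester, 1 C=O (running total 2).
CO: ketone, 1 C=O (running total 3).
CO: ketone, 1 C=O (running total 4).
CH(COBr): acyl halide, 1 C=O (running total 5).
CH(NHCOCH3): amide, 1 C=O (running total 6).
CH(COCH3): ketone, 1 C=O (running total 7).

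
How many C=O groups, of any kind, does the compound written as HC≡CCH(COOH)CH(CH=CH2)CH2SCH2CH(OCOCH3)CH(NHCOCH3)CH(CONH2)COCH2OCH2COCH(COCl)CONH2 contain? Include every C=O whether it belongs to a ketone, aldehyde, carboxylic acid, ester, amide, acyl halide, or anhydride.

8

CH(COOH): carboxylic acid, 1 C=O (running total 1).
CH(OCOCH3): ester, 1 C=O (running total 2).
CH(NHCOCH3): amide, 1 C=O (running total 3).
CH(CONH2): amide, 1 C=O (running total 4).
CO: ketone, 1 C=O (running total 5).
CO: ketone, 1 C=O (running total 6).
CH(COCl): acyl halide, 1 C=O (running total 7).
CONH2: amide, 1 C=O (running total 8).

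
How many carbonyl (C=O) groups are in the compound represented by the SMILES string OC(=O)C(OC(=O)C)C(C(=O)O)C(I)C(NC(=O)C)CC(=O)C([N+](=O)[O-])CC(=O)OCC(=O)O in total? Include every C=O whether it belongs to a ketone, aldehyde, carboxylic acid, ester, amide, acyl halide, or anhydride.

HOOC: carboxylic acid, 1 C=O (running total 1).
CH(OCOCH3): ester, 1 C=O (running total 2).
CH(COOH): carboxylic acid, 1 C=O (running total 3).
CH(NHCOCH3): amide, 1 C=O (running total 4).
CO: ketone, 1 C=O (running total 5).
CH2COOCH2: ester, 1 C=O (running total 6).
COOH: carboxylic acid, 1 C=O (running total 7).

7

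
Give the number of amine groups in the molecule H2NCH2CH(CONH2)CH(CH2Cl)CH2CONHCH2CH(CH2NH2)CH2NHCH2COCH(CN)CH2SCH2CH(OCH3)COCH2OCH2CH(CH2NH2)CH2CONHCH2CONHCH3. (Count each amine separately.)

4

Reading the structure from left to right:
  H2NCH2: –NH2 on an sp³ carbon with no adjacent C=O → amine.
  CH(CONH2): pendant –CONH2: carbonyl C bonded to C and N → amide.
  CH(CH2Cl): pendant –CH2X: halogen on sp³ carbon → alkyl halide.
  CH2CONHCH2: –C(=O)–N– linkage → amide (the N is not an amine).
  CH(CH2NH2): pendant –CH2NH2: N on sp³ C, no adjacent C=O → amine.
  CH2NHCH2: C–N–C with sp³ carbons and no adjacent C=O → amine (secondary).
  CO: –C(=O)– with carbon on both sides → ketone.
  CH(CN): pendant –C≡N: nitrile.
  CH2SCH2: C–S–C linkage → sulfide (thioether).
  CH(OCH3): pendant –OCH3: C–O–C with sp³ C, no adjacent C=O → ether.
  CO: –C(=O)– with carbon on both sides → ketone.
  CH2OCH2: C–O–C with sp³ carbons on both sides and no adjacent C=O → ether.
  CH(CH2NH2): pendant –CH2NH2: N on sp³ C, no adjacent C=O → amine.
  CH2CONHCH2: –C(=O)–N– linkage → amide (the N is not an amine).
  CONHCH3: –C(=O)NHCH3: carbonyl C bonded to C and to N → amide (the N is not an amine).
Amine appears at: H2NCH2, CH(CH2NH2), CH2NHCH2, CH(CH2NH2) → 4.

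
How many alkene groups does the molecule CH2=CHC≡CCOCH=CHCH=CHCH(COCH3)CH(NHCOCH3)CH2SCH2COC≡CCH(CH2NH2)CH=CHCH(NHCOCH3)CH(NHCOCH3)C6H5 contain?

4

Working along the chain:
  CH2=CH: C=C double bond → alkene.
  C≡C: C≡C triple bond → alkyne.
  CO: –C(=O)– with carbon on both sides → ketone.
  CH=CH: C=C double bond → alkene.
  CH=CH: C=C double bond → alkene.
  CH(COCH3): pendant –COCH3: carbonyl C bonded to two carbons → ketone.
  CH(NHCOCH3): pendant –NHC(=O)CH3: N bonded to a carbonyl → amide (not amine).
  CH2SCH2: C–S–C linkage → sulfide (thioether).
  CO: –C(=O)– with carbon on both sides → ketone.
  C≡C: C≡C triple bond → alkyne.
  CH(CH2NH2): pendant –CH2NH2: N on sp³ C, no adjacent C=O → amine.
  CH=CH: C=C double bond → alkene.
  CH(NHCOCH3): pendant –NHC(=O)CH3: N bonded to a carbonyl → amide (not amine).
  CH(NHCOCH3): pendant –NHC(=O)CH3: N bonded to a carbonyl → amide (not amine).
  C6H5: –C6H5 phenyl ring → arene.
Alkene appears at: CH2=CH, CH=CH, CH=CH, CH=CH → 4.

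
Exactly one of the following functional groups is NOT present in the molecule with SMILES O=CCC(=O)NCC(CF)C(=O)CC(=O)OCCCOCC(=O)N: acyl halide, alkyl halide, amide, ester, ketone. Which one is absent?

acyl halide

ketone: present (CO — –C(=O)– with carbon on both sides → ketone).
ester: present (CH2COOCH2 — –C(=O)–O–C with C on the carbonyl side → ester).
amide: present (CH2CONHCH2 — –C(=O)–N– linkage → amide (the N is not an amine)).
alkyl halide: present (CH(CH2F) — pendant –CH2X: halogen on sp³ carbon → alkyl halide).
acyl halide: no segment matches this pattern.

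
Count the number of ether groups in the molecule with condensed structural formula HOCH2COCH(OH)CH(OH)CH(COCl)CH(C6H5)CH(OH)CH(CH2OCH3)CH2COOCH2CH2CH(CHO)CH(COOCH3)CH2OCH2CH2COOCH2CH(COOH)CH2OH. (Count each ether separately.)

Taking each segment in turn:
  HOCH2: HO– on an sp³ carbon → alcohol.
  CO: –C(=O)– with carbon on both sides → ketone.
  CH(OH): –OH on an sp³ carbon → alcohol (secondary).
  CH(OH): –OH on an sp³ carbon → alcohol (secondary).
  CH(COCl): pendant –C(=O)X: carbonyl C bonded to C and halogen → acyl halide.
  CH(C6H5): pendant –C6H5: benzene ring → arene.
  CH(OH): –OH on an sp³ carbon → alcohol (secondary).
  CH(CH2OCH3): pendant –CH2OCH3: C–O–C linkage → ether.
  CH2COOCH2: –C(=O)–O–C with C on the carbonyl side → ester.
  CH(CHO): pendant –CHO: carbonyl C bonded to C and H → aldehyde.
  CH(COOCH3): pendant –COOCH3: carbonyl C bonded to C and –OCH3 → ester.
  CH2OCH2: C–O–C with sp³ carbons on both sides and no adjacent C=O → ether.
  CH2COOCH2: –C(=O)–O–C with C on the carbonyl side → ester.
  CH(COOH): pendant –COOH: carbonyl C bonded to C and –OH → carboxylic acid.
  CH2OH: –OH on an sp³ carbon → alcohol.
Ether appears at: CH(CH2OCH3), CH2OCH2 → 2.

2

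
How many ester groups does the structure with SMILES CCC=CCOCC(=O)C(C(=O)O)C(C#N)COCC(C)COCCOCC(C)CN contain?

0

Reading the structure from left to right:
  CH=CH: C=C double bond → alkene.
  CH2OCH2: C–O–C with sp³ carbons on both sides and no adjacent C=O → ether.
  CO: –C(=O)– with carbon on both sides → ketone.
  CH(COOH): pendant –COOH: carbonyl C bonded to C and –OH → carboxylic acid.
  CH(CN): pendant –C≡N: nitrile.
  CH2OCH2: C–O–C with sp³ carbons on both sides and no adjacent C=O → ether.
  CH2OCH2: C–O–C with sp³ carbons on both sides and no adjacent C=O → ether.
  CH2OCH2: C–O–C with sp³ carbons on both sides and no adjacent C=O → ether.
  CH2NH2: –NH2 on an sp³ carbon with no adjacent C=O → amine.
No segment is a ester: CH2OCH2 is ether, not ester; CO is ketone, not ester; CH(COOH) is carboxylic acid, not ester. → 0.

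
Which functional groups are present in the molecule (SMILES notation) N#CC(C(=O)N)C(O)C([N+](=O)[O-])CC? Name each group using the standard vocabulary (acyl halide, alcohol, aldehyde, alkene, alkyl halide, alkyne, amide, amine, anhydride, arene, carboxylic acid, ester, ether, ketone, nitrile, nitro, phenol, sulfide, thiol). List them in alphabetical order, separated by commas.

Reading the structure from left to right:
  N≡C: N≡C–: carbon triple-bonded to nitrogen → nitrile.
  CH(CONH2): pendant –CONH2: carbonyl C bonded to C and N → amide.
  CH(OH): –OH on an sp³ carbon → alcohol (secondary).
  CH(NO2): –NO2 on an sp³ carbon → nitro (the N=O is not a carbonyl).

alcohol, amide, nitrile, nitro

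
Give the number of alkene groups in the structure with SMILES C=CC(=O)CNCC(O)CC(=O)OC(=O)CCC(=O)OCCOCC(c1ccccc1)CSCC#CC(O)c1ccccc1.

1

Working along the chain:
  CH2=CH: C=C double bond → alkene.
  CO: –C(=O)– with carbon on both sides → ketone.
  CH2NHCH2: C–N–C with sp³ carbons and no adjacent C=O → amine (secondary).
  CH(OH): –OH on an sp³ carbon → alcohol (secondary).
  CH2CO-O-COCH2: two acyl groups sharing one oxygen, –C(=O)–O–C(=O)– → anhydride.
  CH2COOCH2: –C(=O)–O–C with C on the carbonyl side → ester.
  CH2OCH2: C–O–C with sp³ carbons on both sides and no adjacent C=O → ether.
  CH(C6H5): pendant –C6H5: benzene ring → arene.
  CH2SCH2: C–S–C linkage → sulfide (thioether).
  C≡C: C≡C triple bond → alkyne.
  CH(OH): –OH on an sp³ carbon → alcohol (secondary).
  C6H5: –C6H5 phenyl ring → arene.
Alkene appears at: CH2=CH → 1.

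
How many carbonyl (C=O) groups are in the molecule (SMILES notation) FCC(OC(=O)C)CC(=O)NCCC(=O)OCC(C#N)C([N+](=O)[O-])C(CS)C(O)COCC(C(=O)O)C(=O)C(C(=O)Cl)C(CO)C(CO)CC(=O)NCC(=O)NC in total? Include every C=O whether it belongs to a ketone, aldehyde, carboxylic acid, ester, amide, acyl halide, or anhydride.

8

CH(OCOCH3): ester, 1 C=O (running total 1).
CH2CONHCH2: amide, 1 C=O (running total 2).
CH2COOCH2: ester, 1 C=O (running total 3).
CH(COOH): carboxylic acid, 1 C=O (running total 4).
CO: ketone, 1 C=O (running total 5).
CH(COCl): acyl halide, 1 C=O (running total 6).
CH2CONHCH2: amide, 1 C=O (running total 7).
CONHCH3: amide, 1 C=O (running total 8).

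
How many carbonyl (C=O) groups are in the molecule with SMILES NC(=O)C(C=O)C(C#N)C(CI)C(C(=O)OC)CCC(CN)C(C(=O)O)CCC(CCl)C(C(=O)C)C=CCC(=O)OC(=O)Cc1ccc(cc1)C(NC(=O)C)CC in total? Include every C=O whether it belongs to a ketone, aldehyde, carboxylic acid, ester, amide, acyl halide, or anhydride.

8

H2NCO: amide, 1 C=O (running total 1).
CH(CHO): aldehyde, 1 C=O (running total 2).
CH(COOCH3): ester, 1 C=O (running total 3).
CH(COOH): carboxylic acid, 1 C=O (running total 4).
CH(COCH3): ketone, 1 C=O (running total 5).
CH2CO-O-COCH2: anhydride, 2 C=O (running total 7).
CH(NHCOCH3): amide, 1 C=O (running total 8).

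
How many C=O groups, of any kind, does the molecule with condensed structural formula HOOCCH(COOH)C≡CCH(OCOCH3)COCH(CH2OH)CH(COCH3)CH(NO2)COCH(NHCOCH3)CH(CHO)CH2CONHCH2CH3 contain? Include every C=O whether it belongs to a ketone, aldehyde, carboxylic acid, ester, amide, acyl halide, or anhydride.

9

HOOC: carboxylic acid, 1 C=O (running total 1).
CH(COOH): carboxylic acid, 1 C=O (running total 2).
CH(OCOCH3): ester, 1 C=O (running total 3).
CO: ketone, 1 C=O (running total 4).
CH(COCH3): ketone, 1 C=O (running total 5).
CO: ketone, 1 C=O (running total 6).
CH(NHCOCH3): amide, 1 C=O (running total 7).
CH(CHO): aldehyde, 1 C=O (running total 8).
CH2CONHCH2: amide, 1 C=O (running total 9).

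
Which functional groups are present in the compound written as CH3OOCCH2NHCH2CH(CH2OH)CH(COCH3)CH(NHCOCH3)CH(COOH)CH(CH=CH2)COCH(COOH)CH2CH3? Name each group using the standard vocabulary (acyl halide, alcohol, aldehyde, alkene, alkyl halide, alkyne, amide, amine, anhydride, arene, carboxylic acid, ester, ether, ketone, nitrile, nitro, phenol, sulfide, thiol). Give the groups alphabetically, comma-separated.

Reading the structure from left to right:
  CH3OOC: CH3O–C(=O)–: carbonyl C bonded to C and to –OCH3 → ester (not ketone + ether).
  CH2NHCH2: C–N–C with sp³ carbons and no adjacent C=O → amine (secondary).
  CH(CH2OH): pendant –CH2OH on an sp³ backbone C → alcohol.
  CH(COCH3): pendant –COCH3: carbonyl C bonded to two carbons → ketone.
  CH(NHCOCH3): pendant –NHC(=O)CH3: N bonded to a carbonyl → amide (not amine).
  CH(COOH): pendant –COOH: carbonyl C bonded to C and –OH → carboxylic acid.
  CH(CH=CH2): pendant –CH=CH2: C=C double bond → alkene.
  CO: –C(=O)– with carbon on both sides → ketone.
  CH(COOH): pendant –COOH: carbonyl C bonded to C and –OH → carboxylic acid.

alcohol, alkene, amide, amine, carboxylic acid, ester, ketone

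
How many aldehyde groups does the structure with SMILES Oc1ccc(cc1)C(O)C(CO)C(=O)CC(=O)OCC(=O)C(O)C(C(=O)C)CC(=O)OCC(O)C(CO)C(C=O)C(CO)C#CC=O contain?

Taking each segment in turn:
  HOC6H4: –OH attached directly to an aromatic ring → phenol (not alcohol); the ring itself is an arene.
  CH(OH): –OH on an sp³ carbon → alcohol (secondary).
  CH(CH2OH): pendant –CH2OH on an sp³ backbone C → alcohol.
  CO: –C(=O)– with carbon on both sides → ketone.
  CH2COOCH2: –C(=O)–O–C with C on the carbonyl side → ester.
  CO: –C(=O)– with carbon on both sides → ketone.
  CH(OH): –OH on an sp³ carbon → alcohol (secondary).
  CH(COCH3): pendant –COCH3: carbonyl C bonded to two carbons → ketone.
  CH2COOCH2: –C(=O)–O–C with C on the carbonyl side → ester.
  CH(OH): –OH on an sp³ carbon → alcohol (secondary).
  CH(CH2OH): pendant –CH2OH on an sp³ backbone C → alcohol.
  CH(CHO): pendant –CHO: carbonyl C bonded to C and H → aldehyde.
  CH(CH2OH): pendant –CH2OH on an sp³ backbone C → alcohol.
  C≡C: C≡C triple bond → alkyne.
  CHO: terminal –CHO: carbonyl C bonded to H and C → aldehyde.
Aldehyde appears at: CH(CHO), CHO → 2.

2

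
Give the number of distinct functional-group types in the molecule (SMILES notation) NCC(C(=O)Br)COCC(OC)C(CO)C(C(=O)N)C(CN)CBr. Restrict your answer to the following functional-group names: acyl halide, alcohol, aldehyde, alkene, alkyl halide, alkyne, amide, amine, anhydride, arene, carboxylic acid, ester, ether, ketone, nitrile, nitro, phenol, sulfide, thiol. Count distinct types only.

6

–NH2 on an sp³ carbon with no adjacent C=O → amine.
pendant –C(=O)X: carbonyl C bonded to C and halogen → acyl halide.
C–O–C with sp³ carbons on both sides and no adjacent C=O → ether.
pendant –OCH3: C–O–C with sp³ C, no adjacent C=O → ether.
pendant –CH2OH on an sp³ backbone C → alcohol.
pendant –CONH2: carbonyl C bonded to C and N → amide.
pendant –CH2NH2: N on sp³ C, no adjacent C=O → amine.
halogen on an sp³ carbon → alkyl halide.
Distinct types present: acyl halide, alcohol, alkyl halide, amide, amine, ether.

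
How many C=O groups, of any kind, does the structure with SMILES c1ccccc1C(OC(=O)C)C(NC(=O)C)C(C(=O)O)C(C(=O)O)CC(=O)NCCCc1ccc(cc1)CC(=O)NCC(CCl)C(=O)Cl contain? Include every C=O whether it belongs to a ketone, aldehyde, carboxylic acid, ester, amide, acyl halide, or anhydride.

CH(OCOCH3): ester, 1 C=O (running total 1).
CH(NHCOCH3): amide, 1 C=O (running total 2).
CH(COOH): carboxylic acid, 1 C=O (running total 3).
CH(COOH): carboxylic acid, 1 C=O (running total 4).
CH2CONHCH2: amide, 1 C=O (running total 5).
CH2CONHCH2: amide, 1 C=O (running total 6).
COCl: acyl halide, 1 C=O (running total 7).

7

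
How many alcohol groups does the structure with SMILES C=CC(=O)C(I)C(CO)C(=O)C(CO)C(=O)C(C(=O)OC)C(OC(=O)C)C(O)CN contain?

3

C=C double bond → alkene.
–C(=O)– with carbon on both sides → ketone.
halogen on an sp³ carbon → alkyl halide.
pendant –CH2OH on an sp³ backbone C → alcohol.
–C(=O)– with carbon on both sides → ketone.
pendant –CH2OH on an sp³ backbone C → alcohol.
–C(=O)– with carbon on both sides → ketone.
pendant –COOCH3: carbonyl C bonded to C and –OCH3 → ester.
pendant –OC(=O)CH3: an acyloxy group → ester.
–OH on an sp³ carbon → alcohol (secondary).
–NH2 on an sp³ carbon with no adjacent C=O → amine.
Alcohol appears at: CH(CH2OH), CH(CH2OH), CH(OH) → 3.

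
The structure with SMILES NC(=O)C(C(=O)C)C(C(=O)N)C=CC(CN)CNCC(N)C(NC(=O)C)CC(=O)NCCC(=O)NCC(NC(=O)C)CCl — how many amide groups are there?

–C(=O)NH2: carbonyl C bonded to C and to N → amide (the N is not a separate amine).
pendant –COCH3: carbonyl C bonded to two carbons → ketone.
pendant –CONH2: carbonyl C bonded to C and N → amide.
C=C double bond → alkene.
pendant –CH2NH2: N on sp³ C, no adjacent C=O → amine.
C–N–C with sp³ carbons and no adjacent C=O → amine (secondary).
–NH2 on an sp³ carbon with no adjacent C=O → amine.
pendant –NHC(=O)CH3: N bonded to a carbonyl → amide (not amine).
–C(=O)–N– linkage → amide (the N is not an amine).
–C(=O)–N– linkage → amide (the N is not an amine).
pendant –NHC(=O)CH3: N bonded to a carbonyl → amide (not amine).
halogen on an sp³ carbon → alkyl halide.
Amide appears at: H2NCO, CH(CONH2), CH(NHCOCH3), CH2CONHCH2, CH2CONHCH2, CH(NHCOCH3) → 6.

6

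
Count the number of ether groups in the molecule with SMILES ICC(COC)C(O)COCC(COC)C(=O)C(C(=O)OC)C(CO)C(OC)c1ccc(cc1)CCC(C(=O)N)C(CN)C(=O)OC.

4

halogen on an sp³ carbon → alkyl halide.
pendant –CH2OCH3: C–O–C linkage → ether.
–OH on an sp³ carbon → alcohol (secondary).
C–O–C with sp³ carbons on both sides and no adjacent C=O → ether.
pendant –CH2OCH3: C–O–C linkage → ether.
–C(=O)– with carbon on both sides → ketone.
pendant –COOCH3: carbonyl C bonded to C and –OCH3 → ester.
pendant –CH2OH on an sp³ backbone C → alcohol.
pendant –OCH3: C–O–C with sp³ C, no adjacent C=O → ether.
para-disubstituted benzene ring → arene.
pendant –CONH2: carbonyl C bonded to C and N → amide.
pendant –CH2NH2: N on sp³ C, no adjacent C=O → amine.
–C(=O)OCH3: carbonyl C bonded to C and to –OCH3 → ester (not ketone + ether).
Ether appears at: CH(CH2OCH3), CH2OCH2, CH(CH2OCH3), CH(OCH3) → 4.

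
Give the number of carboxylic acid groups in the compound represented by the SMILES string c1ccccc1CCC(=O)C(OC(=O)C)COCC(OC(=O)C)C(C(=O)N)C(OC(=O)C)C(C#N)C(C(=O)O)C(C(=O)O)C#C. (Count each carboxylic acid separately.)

2

C6H5– phenyl ring → arene.
–C(=O)– with carbon on both sides → ketone.
pendant –OC(=O)CH3: an acyloxy group → ester.
C–O–C with sp³ carbons on both sides and no adjacent C=O → ether.
pendant –OC(=O)CH3: an acyloxy group → ester.
pendant –CONH2: carbonyl C bonded to C and N → amide.
pendant –OC(=O)CH3: an acyloxy group → ester.
pendant –C≡N: nitrile.
pendant –COOH: carbonyl C bonded to C and –OH → carboxylic acid.
pendant –COOH: carbonyl C bonded to C and –OH → carboxylic acid.
C≡C triple bond → alkyne.
Carboxylic acid appears at: CH(COOH), CH(COOH) → 2.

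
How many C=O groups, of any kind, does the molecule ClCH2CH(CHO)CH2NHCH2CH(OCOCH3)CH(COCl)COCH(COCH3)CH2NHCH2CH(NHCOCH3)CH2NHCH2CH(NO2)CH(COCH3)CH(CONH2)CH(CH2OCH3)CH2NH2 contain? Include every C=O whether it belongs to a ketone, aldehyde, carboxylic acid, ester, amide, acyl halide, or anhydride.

8

CH(CHO): aldehyde, 1 C=O (running total 1).
CH(OCOCH3): ester, 1 C=O (running total 2).
CH(COCl): acyl halide, 1 C=O (running total 3).
CO: ketone, 1 C=O (running total 4).
CH(COCH3): ketone, 1 C=O (running total 5).
CH(NHCOCH3): amide, 1 C=O (running total 6).
CH(COCH3): ketone, 1 C=O (running total 7).
CH(CONH2): amide, 1 C=O (running total 8).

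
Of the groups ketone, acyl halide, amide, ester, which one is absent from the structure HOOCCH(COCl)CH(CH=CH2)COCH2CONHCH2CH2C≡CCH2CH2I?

ester

amide: present (CH2CONHCH2 — –C(=O)–N– linkage → amide (the N is not an amine)).
ketone: present (CO — –C(=O)– with carbon on both sides → ketone).
acyl halide: present (CH(COCl) — pendant –C(=O)X: carbonyl C bonded to C and halogen → acyl halide).
ester: no segment matches this pattern.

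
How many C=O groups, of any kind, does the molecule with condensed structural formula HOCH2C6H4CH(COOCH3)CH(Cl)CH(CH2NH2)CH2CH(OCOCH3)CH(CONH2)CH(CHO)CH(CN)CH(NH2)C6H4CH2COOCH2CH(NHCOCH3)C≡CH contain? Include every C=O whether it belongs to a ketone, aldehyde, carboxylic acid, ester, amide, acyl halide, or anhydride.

CH(COOCH3): ester, 1 C=O (running total 1).
CH(OCOCH3): ester, 1 C=O (running total 2).
CH(CONH2): amide, 1 C=O (running total 3).
CH(CHO): aldehyde, 1 C=O (running total 4).
CH2COOCH2: ester, 1 C=O (running total 5).
CH(NHCOCH3): amide, 1 C=O (running total 6).

6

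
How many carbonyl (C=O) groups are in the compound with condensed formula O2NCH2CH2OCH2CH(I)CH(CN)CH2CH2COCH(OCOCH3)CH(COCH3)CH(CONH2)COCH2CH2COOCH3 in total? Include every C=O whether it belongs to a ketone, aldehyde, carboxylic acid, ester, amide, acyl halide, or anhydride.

CO: ketone, 1 C=O (running total 1).
CH(OCOCH3): ester, 1 C=O (running total 2).
CH(COCH3): ketone, 1 C=O (running total 3).
CH(CONH2): amide, 1 C=O (running total 4).
CO: ketone, 1 C=O (running total 5).
COOCH3: ester, 1 C=O (running total 6).

6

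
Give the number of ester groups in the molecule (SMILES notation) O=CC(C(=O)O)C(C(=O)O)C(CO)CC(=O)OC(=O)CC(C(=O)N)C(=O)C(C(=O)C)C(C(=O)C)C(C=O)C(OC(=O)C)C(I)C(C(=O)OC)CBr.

2

terminal –CHO: carbonyl C bonded to H and C → aldehyde.
pendant –COOH: carbonyl C bonded to C and –OH → carboxylic acid.
pendant –COOH: carbonyl C bonded to C and –OH → carboxylic acid.
pendant –CH2OH on an sp³ backbone C → alcohol.
two acyl groups sharing one oxygen, –C(=O)–O–C(=O)– → anhydride.
pendant –CONH2: carbonyl C bonded to C and N → amide.
–C(=O)– with carbon on both sides → ketone.
pendant –COCH3: carbonyl C bonded to two carbons → ketone.
pendant –COCH3: carbonyl C bonded to two carbons → ketone.
pendant –CHO: carbonyl C bonded to C and H → aldehyde.
pendant –OC(=O)CH3: an acyloxy group → ester.
halogen on an sp³ carbon → alkyl halide.
pendant –COOCH3: carbonyl C bonded to C and –OCH3 → ester.
halogen on an sp³ carbon → alkyl halide.
Ester appears at: CH(OCOCH3), CH(COOCH3) → 2.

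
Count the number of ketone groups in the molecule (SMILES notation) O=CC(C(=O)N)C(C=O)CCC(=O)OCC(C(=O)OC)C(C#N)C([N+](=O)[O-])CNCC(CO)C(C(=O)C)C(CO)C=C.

1

Working along the chain:
  OHC: terminal –CHO: carbonyl C bonded to H and C → aldehyde.
  CH(CONH2): pendant –CONH2: carbonyl C bonded to C and N → amide.
  CH(CHO): pendant –CHO: carbonyl C bonded to C and H → aldehyde.
  CH2COOCH2: –C(=O)–O–C with C on the carbonyl side → ester.
  CH(COOCH3): pendant –COOCH3: carbonyl C bonded to C and –OCH3 → ester.
  CH(CN): pendant –C≡N: nitrile.
  CH(NO2): –NO2 on an sp³ carbon → nitro (the N=O is not a carbonyl).
  CH2NHCH2: C–N–C with sp³ carbons and no adjacent C=O → amine (secondary).
  CH(CH2OH): pendant –CH2OH on an sp³ backbone C → alcohol.
  CH(COCH3): pendant –COCH3: carbonyl C bonded to two carbons → ketone.
  CH(CH2OH): pendant –CH2OH on an sp³ backbone C → alcohol.
  CH=CH2: C=C double bond → alkene.
Ketone appears at: CH(COCH3) → 1.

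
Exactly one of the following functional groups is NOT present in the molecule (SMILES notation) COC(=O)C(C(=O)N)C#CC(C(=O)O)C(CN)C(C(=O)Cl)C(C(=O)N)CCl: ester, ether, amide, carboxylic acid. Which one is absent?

ether

ester: present (CH3OOC — CH3O–C(=O)–: carbonyl C bonded to C and to –OCH3 → ester (not ketone + ether)).
amide: present (CH(CONH2) — pendant –CONH2: carbonyl C bonded to C and N → amide).
carboxylic acid: present (CH(COOH) — pendant –COOH: carbonyl C bonded to C and –OH → carboxylic acid).
ether: absent. In CH3OOC, the C–O–C oxygen is adjacent to a C=O, so it belongs to an ester, not an ether.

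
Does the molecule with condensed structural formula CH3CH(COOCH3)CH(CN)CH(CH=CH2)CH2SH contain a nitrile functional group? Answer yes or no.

Taking each segment in turn:
  CH(COOCH3): pendant –COOCH3: carbonyl C bonded to C and –OCH3 → ester.
  CH(CN): pendant –C≡N: nitrile.
  CH(CH=CH2): pendant –CH=CH2: C=C double bond → alkene.
  CH2SH: –SH on an sp³ carbon → thiol.
The CH(CN) segment supplies the nitrile: pendant –C≡N: nitrile.

yes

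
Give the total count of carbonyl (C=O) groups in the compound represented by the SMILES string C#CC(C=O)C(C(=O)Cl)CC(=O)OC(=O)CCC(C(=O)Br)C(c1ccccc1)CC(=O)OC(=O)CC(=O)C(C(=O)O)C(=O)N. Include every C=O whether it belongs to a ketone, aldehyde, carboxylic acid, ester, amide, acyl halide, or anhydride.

10

CH(CHO): aldehyde, 1 C=O (running total 1).
CH(COCl): acyl halide, 1 C=O (running total 2).
CH2CO-O-COCH2: anhydride, 2 C=O (running total 4).
CH(COBr): acyl halide, 1 C=O (running total 5).
CH2CO-O-COCH2: anhydride, 2 C=O (running total 7).
CO: ketone, 1 C=O (running total 8).
CH(COOH): carboxylic acid, 1 C=O (running total 9).
CONH2: amide, 1 C=O (running total 10).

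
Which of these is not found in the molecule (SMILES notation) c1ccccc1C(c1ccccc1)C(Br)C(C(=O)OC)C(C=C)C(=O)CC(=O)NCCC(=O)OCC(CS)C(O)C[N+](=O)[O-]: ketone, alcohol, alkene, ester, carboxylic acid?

carboxylic acid

alkene: present (CH(CH=CH2) — pendant –CH=CH2: C=C double bond → alkene).
ketone: present (CO — –C(=O)– with carbon on both sides → ketone).
ester: present (CH(COOCH3) — pendant –COOCH3: carbonyl C bonded to C and –OCH3 → ester).
alcohol: present (CH(OH) — –OH on an sp³ carbon → alcohol (secondary)).
carboxylic acid: absent. In each of CH(COOCH3) and CH2COOCH2, the acyl oxygen is bonded to carbon (–O–C), not to H, so this is an ester. In CH2CONHCH2, the carbonyl is bonded to nitrogen, not to –OH; that is an amide.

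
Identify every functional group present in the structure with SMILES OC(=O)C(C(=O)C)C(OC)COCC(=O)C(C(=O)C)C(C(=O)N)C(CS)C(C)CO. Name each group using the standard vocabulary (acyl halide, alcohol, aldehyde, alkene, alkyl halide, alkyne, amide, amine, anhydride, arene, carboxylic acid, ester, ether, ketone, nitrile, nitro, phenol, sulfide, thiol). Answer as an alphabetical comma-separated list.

alcohol, amide, carboxylic acid, ether, ketone, thiol

Taking each segment in turn:
  HOOC: –COOH: carbonyl C bonded to –OH and C → carboxylic acid (the –OH is not a separate alcohol).
  CH(COCH3): pendant –COCH3: carbonyl C bonded to two carbons → ketone.
  CH(OCH3): pendant –OCH3: C–O–C with sp³ C, no adjacent C=O → ether.
  CH2OCH2: C–O–C with sp³ carbons on both sides and no adjacent C=O → ether.
  CO: –C(=O)– with carbon on both sides → ketone.
  CH(COCH3): pendant –COCH3: carbonyl C bonded to two carbons → ketone.
  CH(CONH2): pendant –CONH2: carbonyl C bonded to C and N → amide.
  CH(CH2SH): pendant –CH2SH → thiol.
  CH2OH: –OH on an sp³ carbon → alcohol.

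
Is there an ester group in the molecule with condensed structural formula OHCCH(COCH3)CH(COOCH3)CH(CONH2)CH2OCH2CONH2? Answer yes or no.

terminal –CHO: carbonyl C bonded to H and C → aldehyde.
pendant –COCH3: carbonyl C bonded to two carbons → ketone.
pendant –COOCH3: carbonyl C bonded to C and –OCH3 → ester.
pendant –CONH2: carbonyl C bonded to C and N → amide.
C–O–C with sp³ carbons on both sides and no adjacent C=O → ether.
–C(=O)NH2: carbonyl C bonded to C and to N → amide (the N is not a separate amine).
The CH(COOCH3) segment supplies the ester: pendant –COOCH3: carbonyl C bonded to C and –OCH3 → ester.

yes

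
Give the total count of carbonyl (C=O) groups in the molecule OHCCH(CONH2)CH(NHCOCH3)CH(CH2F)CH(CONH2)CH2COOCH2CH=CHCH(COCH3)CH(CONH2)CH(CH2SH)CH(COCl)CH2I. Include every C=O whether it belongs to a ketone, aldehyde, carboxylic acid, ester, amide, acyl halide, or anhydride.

8

OHC: aldehyde, 1 C=O (running total 1).
CH(CONH2): amide, 1 C=O (running total 2).
CH(NHCOCH3): amide, 1 C=O (running total 3).
CH(CONH2): amide, 1 C=O (running total 4).
CH2COOCH2: ester, 1 C=O (running total 5).
CH(COCH3): ketone, 1 C=O (running total 6).
CH(CONH2): amide, 1 C=O (running total 7).
CH(COCl): acyl halide, 1 C=O (running total 8).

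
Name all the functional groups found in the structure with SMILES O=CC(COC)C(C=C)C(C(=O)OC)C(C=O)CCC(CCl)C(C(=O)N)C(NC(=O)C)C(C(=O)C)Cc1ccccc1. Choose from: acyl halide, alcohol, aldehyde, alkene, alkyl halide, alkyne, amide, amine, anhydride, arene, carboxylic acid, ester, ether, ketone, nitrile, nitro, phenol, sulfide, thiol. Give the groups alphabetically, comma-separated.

Working along the chain:
  OHC: terminal –CHO: carbonyl C bonded to H and C → aldehyde.
  CH(CH2OCH3): pendant –CH2OCH3: C–O–C linkage → ether.
  CH(CH=CH2): pendant –CH=CH2: C=C double bond → alkene.
  CH(COOCH3): pendant –COOCH3: carbonyl C bonded to C and –OCH3 → ester.
  CH(CHO): pendant –CHO: carbonyl C bonded to C and H → aldehyde.
  CH(CH2Cl): pendant –CH2X: halogen on sp³ carbon → alkyl halide.
  CH(CONH2): pendant –CONH2: carbonyl C bonded to C and N → amide.
  CH(NHCOCH3): pendant –NHC(=O)CH3: N bonded to a carbonyl → amide (not amine).
  CH(COCH3): pendant –COCH3: carbonyl C bonded to two carbons → ketone.
  C6H5: –C6H5 phenyl ring → arene.

aldehyde, alkene, alkyl halide, amide, arene, ester, ether, ketone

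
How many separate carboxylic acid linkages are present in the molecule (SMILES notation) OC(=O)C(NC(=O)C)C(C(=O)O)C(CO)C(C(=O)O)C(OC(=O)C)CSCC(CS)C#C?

3

Taking each segment in turn:
  HOOC: –COOH: carbonyl C bonded to –OH and C → carboxylic acid (the –OH is not a separate alcohol).
  CH(NHCOCH3): pendant –NHC(=O)CH3: N bonded to a carbonyl → amide (not amine).
  CH(COOH): pendant –COOH: carbonyl C bonded to C and –OH → carboxylic acid.
  CH(CH2OH): pendant –CH2OH on an sp³ backbone C → alcohol.
  CH(COOH): pendant –COOH: carbonyl C bonded to C and –OH → carboxylic acid.
  CH(OCOCH3): pendant –OC(=O)CH3: an acyloxy group → ester.
  CH2SCH2: C–S–C linkage → sulfide (thioether).
  CH(CH2SH): pendant –CH2SH → thiol.
  C≡CH: C≡C triple bond → alkyne.
Carboxylic acid appears at: HOOC, CH(COOH), CH(COOH) → 3.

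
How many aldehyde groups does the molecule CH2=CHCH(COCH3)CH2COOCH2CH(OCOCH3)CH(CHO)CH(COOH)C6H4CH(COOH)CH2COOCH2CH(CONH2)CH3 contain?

Taking each segment in turn:
  CH2=CH: C=C double bond → alkene.
  CH(COCH3): pendant –COCH3: carbonyl C bonded to two carbons → ketone.
  CH2COOCH2: –C(=O)–O–C with C on the carbonyl side → ester.
  CH(OCOCH3): pendant –OC(=O)CH3: an acyloxy group → ester.
  CH(CHO): pendant –CHO: carbonyl C bonded to C and H → aldehyde.
  CH(COOH): pendant –COOH: carbonyl C bonded to C and –OH → carboxylic acid.
  C6H4: para-disubstituted benzene ring → arene.
  CH(COOH): pendant –COOH: carbonyl C bonded to C and –OH → carboxylic acid.
  CH2COOCH2: –C(=O)–O–C with C on the carbonyl side → ester.
  CH(CONH2): pendant –CONH2: carbonyl C bonded to C and N → amide.
Aldehyde appears at: CH(CHO) → 1.

1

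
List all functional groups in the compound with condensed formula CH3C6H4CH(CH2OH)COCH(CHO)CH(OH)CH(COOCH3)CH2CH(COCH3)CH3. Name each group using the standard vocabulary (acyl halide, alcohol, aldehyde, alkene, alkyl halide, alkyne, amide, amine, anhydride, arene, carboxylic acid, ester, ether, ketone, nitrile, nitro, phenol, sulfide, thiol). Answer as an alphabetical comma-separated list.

Taking each segment in turn:
  C6H4: para-disubstituted benzene ring → arene.
  CH(CH2OH): pendant –CH2OH on an sp³ backbone C → alcohol.
  CO: –C(=O)– with carbon on both sides → ketone.
  CH(CHO): pendant –CHO: carbonyl C bonded to C and H → aldehyde.
  CH(OH): –OH on an sp³ carbon → alcohol (secondary).
  CH(COOCH3): pendant –COOCH3: carbonyl C bonded to C and –OCH3 → ester.
  CH(COCH3): pendant –COCH3: carbonyl C bonded to two carbons → ketone.

alcohol, aldehyde, arene, ester, ketone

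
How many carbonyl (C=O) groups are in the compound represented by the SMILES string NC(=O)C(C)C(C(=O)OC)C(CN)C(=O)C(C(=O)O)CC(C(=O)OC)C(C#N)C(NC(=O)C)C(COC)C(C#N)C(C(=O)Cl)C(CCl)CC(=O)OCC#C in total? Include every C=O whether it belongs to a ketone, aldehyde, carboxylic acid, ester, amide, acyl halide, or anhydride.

H2NCO: amide, 1 C=O (running total 1).
CH(COOCH3): ester, 1 C=O (running total 2).
CO: ketone, 1 C=O (running total 3).
CH(COOH): carboxylic acid, 1 C=O (running total 4).
CH(COOCH3): ester, 1 C=O (running total 5).
CH(NHCOCH3): amide, 1 C=O (running total 6).
CH(COCl): acyl halide, 1 C=O (running total 7).
CH2COOCH2: ester, 1 C=O (running total 8).

8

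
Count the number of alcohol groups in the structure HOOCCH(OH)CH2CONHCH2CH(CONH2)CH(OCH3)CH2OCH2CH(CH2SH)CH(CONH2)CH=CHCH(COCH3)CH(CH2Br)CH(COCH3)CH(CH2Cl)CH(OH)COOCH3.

–COOH: carbonyl C bonded to –OH and C → carboxylic acid (the –OH is not a separate alcohol).
–OH on an sp³ carbon → alcohol (secondary).
–C(=O)–N– linkage → amide (the N is not an amine).
pendant –CONH2: carbonyl C bonded to C and N → amide.
pendant –OCH3: C–O–C with sp³ C, no adjacent C=O → ether.
C–O–C with sp³ carbons on both sides and no adjacent C=O → ether.
pendant –CH2SH → thiol.
pendant –CONH2: carbonyl C bonded to C and N → amide.
C=C double bond → alkene.
pendant –COCH3: carbonyl C bonded to two carbons → ketone.
pendant –CH2X: halogen on sp³ carbon → alkyl halide.
pendant –COCH3: carbonyl C bonded to two carbons → ketone.
pendant –CH2X: halogen on sp³ carbon → alkyl halide.
–OH on an sp³ carbon → alcohol (secondary).
–C(=O)OCH3: carbonyl C bonded to C and to –OCH3 → ester (not ketone + ether).
Alcohol appears at: CH(OH), CH(OH) → 2.

2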